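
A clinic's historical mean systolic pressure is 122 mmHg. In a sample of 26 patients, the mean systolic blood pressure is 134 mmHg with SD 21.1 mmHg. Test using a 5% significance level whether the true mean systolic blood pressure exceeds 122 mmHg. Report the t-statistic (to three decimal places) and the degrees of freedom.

t = 2.900, df = 25

H0: μ = 122; H1: μ > 122 (one-sample t-test, right-tailed).
t = (x̄ − μ₀)/(s/√n) = (134 − 122)/(21.1/√26) = 2.900
df = n − 1 = 25
p-value = P(T ≥ 2.900) ≈ 0.0038
Since p ≈ 0.0038 < α = 0.05, reject H0; the evidence is statistically significant.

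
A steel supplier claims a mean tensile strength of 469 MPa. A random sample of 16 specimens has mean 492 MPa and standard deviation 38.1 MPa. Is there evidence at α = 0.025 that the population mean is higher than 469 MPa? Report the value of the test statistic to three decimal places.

H0: μ = 469; H1: μ > 469 (one-sample t-test, right-tailed).
t = (x̄ − μ₀)/(s/√n) = (492 − 469)/(38.1/√16) = 2.415
df = n − 1 = 15
p-value = P(T ≥ 2.415) ≈ 0.0145
Since p ≈ 0.0145 < α = 0.025, reject H0; the evidence is statistically significant.

2.415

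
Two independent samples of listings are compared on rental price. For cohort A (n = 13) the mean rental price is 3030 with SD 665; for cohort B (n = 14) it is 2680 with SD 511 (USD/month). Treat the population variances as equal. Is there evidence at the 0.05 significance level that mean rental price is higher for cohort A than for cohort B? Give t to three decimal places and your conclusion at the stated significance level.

Let group 1 = cohort A, group 2 = cohort B. H0: μ_1 = μ_2; H1: μ_1 > μ_2 (two-sample pooled-variance t-test, right-tailed).
s_p² = [(13−1)·665² + (14−1)·511²]/(13+14−2) = 348051
t = (3030 − 2680)/√[348051·(1/13 + 1/14)] = 1.540
df = n₁ + n₂ − 2 = 25
p-value = P(T ≥ 1.540) ≈ 0.068
Since p ≈ 0.068 > α = 0.05, fail to reject H0; the evidence is not statistically significant.

t = 1.540; fail to reject H0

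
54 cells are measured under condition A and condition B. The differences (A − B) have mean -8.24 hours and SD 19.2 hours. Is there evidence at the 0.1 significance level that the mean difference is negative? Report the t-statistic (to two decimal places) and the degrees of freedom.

H0: μ_d = 0; H1: μ_d < 0 (paired t-test on the differences, left-tailed).
t = d̄/(s_d/√n) = -8.24/(19.2/√54) = -3.15
df = n − 1 = 53
p-value = P(T ≤ -3.15) ≈ 0.0013
Since p ≈ 0.0013 < α = 0.1, reject H0; the evidence is statistically significant.

t = -3.15, df = 53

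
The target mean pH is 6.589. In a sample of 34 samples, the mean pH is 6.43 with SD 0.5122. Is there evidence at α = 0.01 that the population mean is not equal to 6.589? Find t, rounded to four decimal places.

-1.8101

H0: μ = 6.589; H1: μ ≠ 6.589 (one-sample t-test, two-sided).
t = (x̄ − μ₀)/(s/√n) = (6.43 − 6.589)/(0.5122/√34) = -1.8101
df = n − 1 = 33
Two-sided p-value ≈ 0.0794
Since p ≈ 0.0794 > α = 0.01, fail to reject H0; the data do not provide sufficient evidence against H0.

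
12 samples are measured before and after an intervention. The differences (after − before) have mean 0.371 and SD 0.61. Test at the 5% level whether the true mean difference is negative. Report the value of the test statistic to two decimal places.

H0: μ_d = 0; H1: μ_d < 0 (paired t-test on the differences, left-tailed).
t = d̄/(s_d/√n) = 0.371/(0.61/√12) = 2.11
df = n − 1 = 11
p-value = P(T ≤ 2.11) ≈ 0.971
Since p ≈ 0.971 > α = 0.05, fail to reject H0; the data do not provide sufficient evidence against H0.

2.11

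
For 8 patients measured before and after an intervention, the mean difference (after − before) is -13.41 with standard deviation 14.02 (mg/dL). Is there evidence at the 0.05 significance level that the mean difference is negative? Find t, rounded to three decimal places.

-2.705

H0: μ_d = 0; H1: μ_d < 0 (paired t-test on the differences, left-tailed).
t = d̄/(s_d/√n) = -13.41/(14.02/√8) = -2.705
df = n − 1 = 7
p-value = P(T ≤ -2.705) ≈ 0.015
Since p ≈ 0.015 < α = 0.05, reject H0; the evidence is statistically significant.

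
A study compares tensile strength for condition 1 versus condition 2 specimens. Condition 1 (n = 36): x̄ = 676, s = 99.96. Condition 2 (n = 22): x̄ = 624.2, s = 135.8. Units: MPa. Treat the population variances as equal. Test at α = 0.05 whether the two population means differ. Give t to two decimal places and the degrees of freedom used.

Let group 1 = condition 1, group 2 = condition 2. H0: μ_1 = μ_2; H1: μ_1 ≠ μ_2 (two-sample pooled-variance t-test, two-sided).
s_p² = [(36−1)·99.96² + (22−1)·135.8²]/(36+22−2) = 13160.6
t = (676 − 624.2)/√[13160.6·(1/36 + 1/22)] = 1.67
df = n₁ + n₂ − 2 = 56
Two-sided p-value ≈ 0.101
Since p ≈ 0.101 > α = 0.05, fail to reject H0; the evidence is not statistically significant.

t = 1.67, df = 56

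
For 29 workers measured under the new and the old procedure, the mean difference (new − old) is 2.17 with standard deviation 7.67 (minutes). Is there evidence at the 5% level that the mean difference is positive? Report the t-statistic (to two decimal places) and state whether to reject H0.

t = 1.52; fail to reject H0

H0: μ_d = 0; H1: μ_d > 0 (paired t-test on the differences, right-tailed).
t = d̄/(s_d/√n) = 2.17/(7.67/√29) = 1.52
df = n − 1 = 28
p-value = P(T ≥ 1.52) ≈ 0.069
Since p ≈ 0.069 > α = 0.05, fail to reject H0; the evidence is not statistically significant.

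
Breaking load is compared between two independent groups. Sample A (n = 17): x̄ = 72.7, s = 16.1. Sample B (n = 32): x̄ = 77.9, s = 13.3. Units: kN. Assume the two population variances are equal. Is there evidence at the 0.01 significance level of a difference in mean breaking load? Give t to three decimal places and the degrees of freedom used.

Let group 1 = sample A, group 2 = sample B. H0: μ_1 = μ_2; H1: μ_1 ≠ μ_2 (two-sample pooled-variance t-test, two-sided).
s_p² = [(17−1)·16.1² + (32−1)·13.3²]/(17+32−2) = 204.914
t = (72.7 − 77.9)/√[204.914·(1/17 + 1/32)] = -1.210
df = n₁ + n₂ − 2 = 47
Two-sided p-value ≈ 0.2322
Since p ≈ 0.2322 > α = 0.01, fail to reject H0; the data do not provide sufficient evidence against H0.

t = -1.210, df = 47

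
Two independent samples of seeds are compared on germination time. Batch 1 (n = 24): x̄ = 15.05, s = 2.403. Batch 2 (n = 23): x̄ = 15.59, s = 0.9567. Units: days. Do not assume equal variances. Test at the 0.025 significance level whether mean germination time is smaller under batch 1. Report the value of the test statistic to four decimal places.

-1.0198

Let group 1 = batch 1, group 2 = batch 2. H0: μ_1 = μ_2; H1: μ_1 < μ_2 (Welch's two-sample t-test, left-tailed).
t = (x̄_1 − x̄_2)/√(s_1²/n_1 + s_2²/n_2) = (15.05 − 15.59)/√(2.403²/24 + 0.9567²/23) = -1.0198
Welch–Satterthwaite df ≈ 30.37
p-value = P(T ≤ -1.0198) ≈ 0.158
Since p ≈ 0.158 > α = 0.025, fail to reject H0; the evidence is not statistically significant.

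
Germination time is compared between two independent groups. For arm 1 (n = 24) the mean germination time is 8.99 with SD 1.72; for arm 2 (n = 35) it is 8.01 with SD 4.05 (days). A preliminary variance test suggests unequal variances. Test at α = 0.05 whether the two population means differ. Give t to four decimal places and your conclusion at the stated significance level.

Let group 1 = arm 1, group 2 = arm 2. H0: μ_1 = μ_2; H1: μ_1 ≠ μ_2 (Welch's two-sample t-test, two-sided).
t = (x̄_1 − x̄_2)/√(s_1²/n_1 + s_2²/n_2) = (8.99 − 8.01)/√(1.72²/24 + 4.05²/35) = 1.2738
Welch–Satterthwaite df ≈ 49.21
Two-sided p-value ≈ 0.209
Since p ≈ 0.209 > α = 0.05, fail to reject H0; the data do not provide sufficient evidence against H0.

t = 1.2738; fail to reject H0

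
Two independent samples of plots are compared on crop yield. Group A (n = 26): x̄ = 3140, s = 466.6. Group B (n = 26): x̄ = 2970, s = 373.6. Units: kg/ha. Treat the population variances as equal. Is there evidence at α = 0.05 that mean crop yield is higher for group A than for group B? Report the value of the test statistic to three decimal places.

Let group 1 = group A, group 2 = group B. H0: μ_1 = μ_2; H1: μ_1 > μ_2 (two-sample pooled-variance t-test, right-tailed).
s_p² = [(26−1)·466.6² + (26−1)·373.6²]/(26+26−2) = 178646
t = (3140 − 2970)/√[178646·(1/26 + 1/26)] = 1.450
df = n₁ + n₂ − 2 = 50
p-value = P(T ≥ 1.450) ≈ 0.077
Since p ≈ 0.077 > α = 0.05, fail to reject H0; the data do not provide sufficient evidence against H0.

1.450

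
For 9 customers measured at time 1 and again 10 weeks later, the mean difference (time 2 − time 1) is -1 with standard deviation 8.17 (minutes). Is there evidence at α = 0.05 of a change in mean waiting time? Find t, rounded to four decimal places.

H0: μ_d = 0; H1: μ_d ≠ 0 (paired t-test on the differences, two-sided).
t = d̄/(s_d/√n) = -1/(8.17/√9) = -0.3672
df = n − 1 = 8
Two-sided p-value ≈ 0.723
Since p ≈ 0.723 > α = 0.05, fail to reject H0; the evidence is not statistically significant.

-0.3672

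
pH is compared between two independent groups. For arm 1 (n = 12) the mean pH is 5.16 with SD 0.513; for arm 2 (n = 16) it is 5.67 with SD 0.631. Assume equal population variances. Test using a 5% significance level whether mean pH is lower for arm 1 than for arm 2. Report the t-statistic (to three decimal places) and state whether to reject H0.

Let group 1 = arm 1, group 2 = arm 2. H0: μ_1 = μ_2; H1: μ_1 < μ_2 (two-sample pooled-variance t-test, left-tailed).
s_p² = [(12−1)·0.513² + (16−1)·0.631²]/(12+16−2) = 0.341049
t = (5.16 − 5.67)/√[0.341049·(1/12 + 1/16)] = -2.287
df = n₁ + n₂ − 2 = 26
p-value = P(T ≤ -2.287) ≈ 0.015
Since p ≈ 0.015 < α = 0.05, reject H0; the evidence is statistically significant.

t = -2.287; reject H0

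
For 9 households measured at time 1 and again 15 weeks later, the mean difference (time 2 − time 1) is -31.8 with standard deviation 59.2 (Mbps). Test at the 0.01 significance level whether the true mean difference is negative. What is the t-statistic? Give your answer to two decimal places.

H0: μ_d = 0; H1: μ_d < 0 (paired t-test on the differences, left-tailed).
t = d̄/(s_d/√n) = -31.8/(59.2/√9) = -1.61
df = n − 1 = 8
p-value = P(T ≤ -1.61) ≈ 0.073
Since p ≈ 0.073 > α = 0.01, fail to reject H0; the data do not provide sufficient evidence against H0.

-1.61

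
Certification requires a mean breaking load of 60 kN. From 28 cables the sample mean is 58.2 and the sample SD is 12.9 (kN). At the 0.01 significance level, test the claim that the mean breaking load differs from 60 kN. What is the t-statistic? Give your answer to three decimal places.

H0: μ = 60; H1: μ ≠ 60 (one-sample t-test, two-sided).
t = (x̄ − μ₀)/(s/√n) = (58.2 − 60)/(12.9/√28) = -0.738
df = n − 1 = 27
Two-sided p-value ≈ 0.4667
Since p ≈ 0.4667 > α = 0.01, fail to reject H0; the data do not provide sufficient evidence against H0.

-0.738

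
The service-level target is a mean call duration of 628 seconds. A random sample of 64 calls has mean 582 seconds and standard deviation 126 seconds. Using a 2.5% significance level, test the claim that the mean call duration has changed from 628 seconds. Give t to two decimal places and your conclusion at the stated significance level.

H0: μ = 628; H1: μ ≠ 628 (one-sample t-test, two-sided).
t = (x̄ − μ₀)/(s/√n) = (582 − 628)/(126/√64) = -2.92
df = n − 1 = 63
Two-sided p-value ≈ 0.0048
Since p ≈ 0.0048 < α = 0.025, reject H0; the data support H1.

t = -2.92; reject H0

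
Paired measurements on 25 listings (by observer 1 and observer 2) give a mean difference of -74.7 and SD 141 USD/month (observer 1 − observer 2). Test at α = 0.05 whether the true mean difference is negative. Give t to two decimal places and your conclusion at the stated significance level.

H0: μ_d = 0; H1: μ_d < 0 (paired t-test on the differences, left-tailed).
t = d̄/(s_d/√n) = -74.7/(141/√25) = -2.65
df = n − 1 = 24
p-value = P(T ≤ -2.65) ≈ 0.0070
Since p ≈ 0.0070 < α = 0.05, reject H0; the evidence is statistically significant.

t = -2.65; reject H0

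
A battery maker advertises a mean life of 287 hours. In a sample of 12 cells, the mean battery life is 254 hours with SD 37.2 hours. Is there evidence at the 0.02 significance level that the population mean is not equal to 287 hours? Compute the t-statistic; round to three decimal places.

-3.073

H0: μ = 287; H1: μ ≠ 287 (one-sample t-test, two-sided).
t = (x̄ − μ₀)/(s/√n) = (254 − 287)/(37.2/√12) = -3.073
df = n − 1 = 11
Two-sided p-value ≈ 0.011
Since p ≈ 0.011 < α = 0.02, reject H0; the evidence is statistically significant.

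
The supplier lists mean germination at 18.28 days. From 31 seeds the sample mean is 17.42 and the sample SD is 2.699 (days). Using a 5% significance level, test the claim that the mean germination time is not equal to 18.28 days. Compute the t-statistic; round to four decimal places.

-1.7741

H0: μ = 18.28; H1: μ ≠ 18.28 (one-sample t-test, two-sided).
t = (x̄ − μ₀)/(s/√n) = (17.42 − 18.28)/(2.699/√31) = -1.7741
df = n − 1 = 30
Two-sided p-value ≈ 0.0862
Since p ≈ 0.0862 > α = 0.05, fail to reject H0; the evidence is not statistically significant.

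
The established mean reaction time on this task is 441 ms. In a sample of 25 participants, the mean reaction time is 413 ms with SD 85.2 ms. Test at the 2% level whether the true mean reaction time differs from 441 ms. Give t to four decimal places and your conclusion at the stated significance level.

t = -1.6432; fail to reject H0

H0: μ = 441; H1: μ ≠ 441 (one-sample t-test, two-sided).
t = (x̄ − μ₀)/(s/√n) = (413 − 441)/(85.2/√25) = -1.6432
df = n − 1 = 24
Two-sided p-value ≈ 0.113
Since p ≈ 0.113 > α = 0.02, fail to reject H0; the evidence is not statistically significant.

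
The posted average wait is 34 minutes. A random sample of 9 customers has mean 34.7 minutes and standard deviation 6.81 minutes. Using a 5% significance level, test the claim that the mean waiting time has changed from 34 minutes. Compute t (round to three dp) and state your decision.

H0: μ = 34; H1: μ ≠ 34 (one-sample t-test, two-sided).
t = (x̄ − μ₀)/(s/√n) = (34.7 − 34)/(6.81/√9) = 0.308
df = n − 1 = 8
Two-sided p-value ≈ 0.7657
Since p ≈ 0.7657 > α = 0.05, fail to reject H0; the evidence is not statistically significant.

t = 0.308; fail to reject H0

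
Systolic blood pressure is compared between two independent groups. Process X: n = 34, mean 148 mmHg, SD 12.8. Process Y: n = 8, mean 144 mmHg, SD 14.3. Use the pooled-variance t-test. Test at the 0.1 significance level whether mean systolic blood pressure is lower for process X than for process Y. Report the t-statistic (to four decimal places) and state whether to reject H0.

Let group 1 = process X, group 2 = process Y. H0: μ_1 = μ_2; H1: μ_1 < μ_2 (two-sample pooled-variance t-test, left-tailed).
s_p² = [(34−1)·12.8² + (8−1)·14.3²]/(34+8−2) = 170.954
t = (148 − 144)/√[170.954·(1/34 + 1/8)] = 0.7785
df = n₁ + n₂ − 2 = 40
p-value = P(T ≤ 0.7785) ≈ 0.7796
Since p ≈ 0.7796 > α = 0.1, fail to reject H0; the data do not provide sufficient evidence against H0.

t = 0.7785; fail to reject H0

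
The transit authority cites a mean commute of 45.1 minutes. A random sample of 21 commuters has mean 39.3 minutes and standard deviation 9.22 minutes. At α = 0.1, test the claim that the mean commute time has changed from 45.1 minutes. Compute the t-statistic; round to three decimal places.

-2.883

H0: μ = 45.1; H1: μ ≠ 45.1 (one-sample t-test, two-sided).
t = (x̄ − μ₀)/(s/√n) = (39.3 − 45.1)/(9.22/√21) = -2.883
df = n − 1 = 20
Two-sided p-value ≈ 0.009
Since p ≈ 0.009 < α = 0.1, reject H0; the evidence is statistically significant.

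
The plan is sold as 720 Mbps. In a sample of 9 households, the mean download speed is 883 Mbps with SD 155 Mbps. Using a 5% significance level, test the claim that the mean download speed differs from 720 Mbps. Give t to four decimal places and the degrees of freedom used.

H0: μ = 720; H1: μ ≠ 720 (one-sample t-test, two-sided).
t = (x̄ − μ₀)/(s/√n) = (883 − 720)/(155/√9) = 3.1548
df = n − 1 = 8
Two-sided p-value ≈ 0.013
Since p ≈ 0.013 < α = 0.05, reject H0; the evidence is statistically significant.

t = 3.1548, df = 8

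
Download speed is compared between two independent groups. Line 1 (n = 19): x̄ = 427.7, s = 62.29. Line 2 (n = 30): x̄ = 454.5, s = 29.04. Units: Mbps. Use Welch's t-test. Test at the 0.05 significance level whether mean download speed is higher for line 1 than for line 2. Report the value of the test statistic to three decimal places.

Let group 1 = line 1, group 2 = line 2. H0: μ_1 = μ_2; H1: μ_1 > μ_2 (Welch's two-sample t-test, right-tailed).
t = (x̄_1 − x̄_2)/√(s_1²/n_1 + s_2²/n_2) = (427.7 − 454.5)/√(62.29²/19 + 29.04²/30) = -1.758
Welch–Satterthwaite df ≈ 23.03
p-value = P(T ≥ -1.758) ≈ 0.9540
Since p ≈ 0.9540 > α = 0.05, fail to reject H0; the evidence is not statistically significant.

-1.758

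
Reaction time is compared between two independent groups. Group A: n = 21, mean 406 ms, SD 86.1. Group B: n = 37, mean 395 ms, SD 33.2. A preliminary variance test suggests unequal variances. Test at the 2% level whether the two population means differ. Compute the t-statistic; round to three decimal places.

0.562

Let group 1 = group A, group 2 = group B. H0: μ_1 = μ_2; H1: μ_1 ≠ μ_2 (Welch's two-sample t-test, two-sided).
t = (x̄_1 − x̄_2)/√(s_1²/n_1 + s_2²/n_2) = (406 − 395)/√(86.1²/21 + 33.2²/37) = 0.562
Welch–Satterthwaite df ≈ 23.43
Two-sided p-value ≈ 0.5793
Since p ≈ 0.5793 > α = 0.02, fail to reject H0; the evidence is not statistically significant.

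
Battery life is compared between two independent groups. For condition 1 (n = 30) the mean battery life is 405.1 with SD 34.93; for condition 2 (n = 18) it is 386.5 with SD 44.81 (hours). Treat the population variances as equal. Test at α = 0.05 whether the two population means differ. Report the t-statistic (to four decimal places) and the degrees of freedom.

Let group 1 = condition 1, group 2 = condition 2. H0: μ_1 = μ_2; H1: μ_1 ≠ μ_2 (two-sample pooled-variance t-test, two-sided).
s_p² = [(30−1)·34.93² + (18−1)·44.81²]/(30+18−2) = 1511.26
t = (405.1 − 386.5)/√[1511.26·(1/30 + 1/18)] = 1.6048
df = n₁ + n₂ − 2 = 46
Two-sided p-value ≈ 0.1154
Since p ≈ 0.1154 > α = 0.05, fail to reject H0; the data do not provide sufficient evidence against H0.

t = 1.6048, df = 46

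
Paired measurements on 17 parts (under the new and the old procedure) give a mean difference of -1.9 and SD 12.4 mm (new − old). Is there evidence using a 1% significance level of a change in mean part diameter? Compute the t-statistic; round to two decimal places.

-0.63

H0: μ_d = 0; H1: μ_d ≠ 0 (paired t-test on the differences, two-sided).
t = d̄/(s_d/√n) = -1.9/(12.4/√17) = -0.63
df = n − 1 = 16
Two-sided p-value ≈ 0.536
Since p ≈ 0.536 > α = 0.01, fail to reject H0; the evidence is not statistically significant.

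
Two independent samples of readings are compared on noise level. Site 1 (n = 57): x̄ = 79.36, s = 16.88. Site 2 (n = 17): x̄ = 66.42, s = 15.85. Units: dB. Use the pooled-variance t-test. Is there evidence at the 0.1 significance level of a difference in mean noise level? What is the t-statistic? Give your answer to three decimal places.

2.811

Let group 1 = site 1, group 2 = site 2. H0: μ_1 = μ_2; H1: μ_1 ≠ μ_2 (two-sample pooled-variance t-test, two-sided).
s_p² = [(57−1)·16.88² + (17−1)·15.85²]/(57+17−2) = 277.443
t = (79.36 − 66.42)/√[277.443·(1/57 + 1/17)] = 2.811
df = n₁ + n₂ − 2 = 72
Two-sided p-value ≈ 0.006
Since p ≈ 0.006 < α = 0.1, reject H0; the evidence is statistically significant.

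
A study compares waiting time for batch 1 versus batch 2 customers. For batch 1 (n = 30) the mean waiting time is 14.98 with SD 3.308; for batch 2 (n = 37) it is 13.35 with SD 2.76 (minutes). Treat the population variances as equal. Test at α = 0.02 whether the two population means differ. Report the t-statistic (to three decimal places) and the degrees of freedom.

Let group 1 = batch 1, group 2 = batch 2. H0: μ_1 = μ_2; H1: μ_1 ≠ μ_2 (two-sample pooled-variance t-test, two-sided).
s_p² = [(30−1)·3.308² + (37−1)·2.76²]/(30+37−2) = 9.10118
t = (14.98 − 13.35)/√[9.10118·(1/30 + 1/37)] = 2.199
df = n₁ + n₂ − 2 = 65
Two-sided p-value ≈ 0.031
Since p ≈ 0.031 > α = 0.02, fail to reject H0; the data do not provide sufficient evidence against H0.

t = 2.199, df = 65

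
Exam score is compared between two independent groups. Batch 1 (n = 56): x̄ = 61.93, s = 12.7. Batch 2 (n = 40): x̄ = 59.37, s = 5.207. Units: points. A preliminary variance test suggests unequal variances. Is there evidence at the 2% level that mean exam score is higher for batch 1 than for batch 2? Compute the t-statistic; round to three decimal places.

1.357

Let group 1 = batch 1, group 2 = batch 2. H0: μ_1 = μ_2; H1: μ_1 > μ_2 (Welch's two-sample t-test, right-tailed).
t = (x̄_1 − x̄_2)/√(s_1²/n_1 + s_2²/n_2) = (61.93 − 59.37)/√(12.7²/56 + 5.207²/40) = 1.357
Welch–Satterthwaite df ≈ 77.85
p-value = P(T ≥ 1.357) ≈ 0.089
Since p ≈ 0.089 > α = 0.02, fail to reject H0; the evidence is not statistically significant.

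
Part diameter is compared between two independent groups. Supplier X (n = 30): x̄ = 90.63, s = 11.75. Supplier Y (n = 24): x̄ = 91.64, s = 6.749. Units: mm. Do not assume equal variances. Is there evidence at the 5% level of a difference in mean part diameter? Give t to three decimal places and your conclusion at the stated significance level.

t = -0.396; fail to reject H0

Let group 1 = supplier X, group 2 = supplier Y. H0: μ_1 = μ_2; H1: μ_1 ≠ μ_2 (Welch's two-sample t-test, two-sided).
t = (x̄_1 − x̄_2)/√(s_1²/n_1 + s_2²/n_2) = (90.63 − 91.64)/√(11.75²/30 + 6.749²/24) = -0.396
Welch–Satterthwaite df ≈ 47.64
Two-sided p-value ≈ 0.6938
Since p ≈ 0.6938 > α = 0.05, fail to reject H0; the evidence is not statistically significant.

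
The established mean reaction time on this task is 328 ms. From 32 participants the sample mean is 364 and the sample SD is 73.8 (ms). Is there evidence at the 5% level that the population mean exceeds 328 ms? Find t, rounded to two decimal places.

H0: μ = 328; H1: μ > 328 (one-sample t-test, right-tailed).
t = (x̄ − μ₀)/(s/√n) = (364 − 328)/(73.8/√32) = 2.76
df = n − 1 = 31
p-value = P(T ≥ 2.76) ≈ 0.0048
Since p ≈ 0.0048 < α = 0.05, reject H0; the data support H1.

2.76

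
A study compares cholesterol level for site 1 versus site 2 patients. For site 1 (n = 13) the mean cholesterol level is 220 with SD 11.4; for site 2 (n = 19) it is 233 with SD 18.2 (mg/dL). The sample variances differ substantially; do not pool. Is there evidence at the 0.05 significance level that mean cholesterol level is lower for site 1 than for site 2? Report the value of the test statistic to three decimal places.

-2.482

Let group 1 = site 1, group 2 = site 2. H0: μ_1 = μ_2; H1: μ_1 < μ_2 (Welch's two-sample t-test, left-tailed).
t = (x̄_1 − x̄_2)/√(s_1²/n_1 + s_2²/n_2) = (220 − 233)/√(11.4²/13 + 18.2²/19) = -2.482
Welch–Satterthwaite df ≈ 29.84
p-value = P(T ≤ -2.482) ≈ 0.0095
Since p ≈ 0.0095 < α = 0.05, reject H0; the data support H1.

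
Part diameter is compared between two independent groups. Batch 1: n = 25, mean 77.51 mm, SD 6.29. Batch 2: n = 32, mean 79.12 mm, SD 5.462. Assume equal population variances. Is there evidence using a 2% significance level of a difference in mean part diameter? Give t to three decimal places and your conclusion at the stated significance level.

Let group 1 = batch 1, group 2 = batch 2. H0: μ_1 = μ_2; H1: μ_1 ≠ μ_2 (two-sample pooled-variance t-test, two-sided).
s_p² = [(25−1)·6.29² + (32−1)·5.462²]/(25+32−2) = 34.0795
t = (77.51 − 79.12)/√[34.0795·(1/25 + 1/32)] = -1.033
df = n₁ + n₂ − 2 = 55
Two-sided p-value ≈ 0.3060
Since p ≈ 0.3060 > α = 0.02, fail to reject H0; the evidence is not statistically significant.

t = -1.033; fail to reject H0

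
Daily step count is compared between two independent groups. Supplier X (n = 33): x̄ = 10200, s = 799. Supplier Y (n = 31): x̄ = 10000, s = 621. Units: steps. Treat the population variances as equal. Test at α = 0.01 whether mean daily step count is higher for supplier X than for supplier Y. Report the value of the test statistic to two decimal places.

Let group 1 = supplier X, group 2 = supplier Y. H0: μ_1 = μ_2; H1: μ_1 > μ_2 (two-sample pooled-variance t-test, right-tailed).
s_p² = [(33−1)·799² + (31−1)·621²]/(33+31−2) = 516098
t = (10200 − 10000)/√[516098·(1/33 + 1/31)] = 1.11
df = n₁ + n₂ − 2 = 62
p-value = P(T ≥ 1.11) ≈ 0.1350
Since p ≈ 0.1350 > α = 0.01, fail to reject H0; the evidence is not statistically significant.

1.11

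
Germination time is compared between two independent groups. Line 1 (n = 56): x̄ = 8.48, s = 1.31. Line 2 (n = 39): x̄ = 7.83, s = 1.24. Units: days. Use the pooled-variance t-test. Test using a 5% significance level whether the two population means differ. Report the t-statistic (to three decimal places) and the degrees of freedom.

t = 2.431, df = 93

Let group 1 = line 1, group 2 = line 2. H0: μ_1 = μ_2; H1: μ_1 ≠ μ_2 (two-sample pooled-variance t-test, two-sided).
s_p² = [(56−1)·1.31² + (39−1)·1.24²]/(56+39−2) = 1.64316
t = (8.48 − 7.83)/√[1.64316·(1/56 + 1/39)] = 2.431
df = n₁ + n₂ − 2 = 93
Two-sided p-value ≈ 0.0170
Since p ≈ 0.0170 < α = 0.05, reject H0; the evidence is statistically significant.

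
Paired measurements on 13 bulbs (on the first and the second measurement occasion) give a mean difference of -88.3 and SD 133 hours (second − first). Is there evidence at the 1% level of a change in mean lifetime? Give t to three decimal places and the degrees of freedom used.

H0: μ_d = 0; H1: μ_d ≠ 0 (paired t-test on the differences, two-sided).
t = d̄/(s_d/√n) = -88.3/(133/√13) = -2.394
df = n − 1 = 12
Two-sided p-value ≈ 0.0339
Since p ≈ 0.0339 > α = 0.01, fail to reject H0; the evidence is not statistically significant.

t = -2.394, df = 12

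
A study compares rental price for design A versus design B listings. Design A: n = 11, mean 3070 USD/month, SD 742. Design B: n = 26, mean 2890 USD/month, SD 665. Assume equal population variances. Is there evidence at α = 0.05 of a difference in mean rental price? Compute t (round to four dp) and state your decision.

t = 0.7275; fail to reject H0

Let group 1 = design A, group 2 = design B. H0: μ_1 = μ_2; H1: μ_1 ≠ μ_2 (two-sample pooled-variance t-test, two-sided).
s_p² = [(11−1)·742² + (26−1)·665²]/(11+26−2) = 473179
t = (3070 − 2890)/√[473179·(1/11 + 1/26)] = 0.7275
df = n₁ + n₂ − 2 = 35
Two-sided p-value ≈ 0.4717
Since p ≈ 0.4717 > α = 0.05, fail to reject H0; the evidence is not statistically significant.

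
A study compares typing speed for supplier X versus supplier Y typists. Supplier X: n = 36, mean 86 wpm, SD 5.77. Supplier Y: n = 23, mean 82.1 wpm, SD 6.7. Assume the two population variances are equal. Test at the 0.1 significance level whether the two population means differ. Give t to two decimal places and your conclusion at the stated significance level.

Let group 1 = supplier X, group 2 = supplier Y. H0: μ_1 = μ_2; H1: μ_1 ≠ μ_2 (two-sample pooled-variance t-test, two-sided).
s_p² = [(36−1)·5.77² + (23−1)·6.7²]/(36+23−2) = 37.769
t = (86 − 82.1)/√[37.769·(1/36 + 1/23)] = 2.38
df = n₁ + n₂ − 2 = 57
Two-sided p-value ≈ 0.0208
Since p ≈ 0.0208 < α = 0.1, reject H0; the evidence is statistically significant.

t = 2.38; reject H0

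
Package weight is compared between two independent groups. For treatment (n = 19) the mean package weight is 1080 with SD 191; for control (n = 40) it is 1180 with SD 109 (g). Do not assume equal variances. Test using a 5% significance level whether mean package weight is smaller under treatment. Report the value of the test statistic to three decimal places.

Let group 1 = treatment, group 2 = control. H0: μ_1 = μ_2; H1: μ_1 < μ_2 (Welch's two-sample t-test, left-tailed).
t = (x̄_1 − x̄_2)/√(s_1²/n_1 + s_2²/n_2) = (1080 − 1180)/√(191²/19 + 109²/40) = -2.124
Welch–Satterthwaite df ≈ 23.74
p-value = P(T ≤ -2.124) ≈ 0.0222
Since p ≈ 0.0222 < α = 0.05, reject H0; the evidence is statistically significant.

-2.124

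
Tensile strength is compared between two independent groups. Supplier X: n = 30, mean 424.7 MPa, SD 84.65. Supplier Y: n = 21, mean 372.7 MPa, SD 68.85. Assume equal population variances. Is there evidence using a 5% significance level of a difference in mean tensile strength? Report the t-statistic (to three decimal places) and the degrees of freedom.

Let group 1 = supplier X, group 2 = supplier Y. H0: μ_1 = μ_2; H1: μ_1 ≠ μ_2 (two-sample pooled-variance t-test, two-sided).
s_p² = [(30−1)·84.65² + (21−1)·68.85²]/(30+21−2) = 6175.7
t = (424.7 − 372.7)/√[6175.7·(1/30 + 1/21)] = 2.326
df = n₁ + n₂ − 2 = 49
Two-sided p-value ≈ 0.024
Since p ≈ 0.024 < α = 0.05, reject H0; the data support H1.

t = 2.326, df = 49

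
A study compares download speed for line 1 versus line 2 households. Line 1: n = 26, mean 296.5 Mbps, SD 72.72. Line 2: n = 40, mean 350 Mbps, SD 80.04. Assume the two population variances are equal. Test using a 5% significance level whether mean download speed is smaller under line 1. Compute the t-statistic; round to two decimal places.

Let group 1 = line 1, group 2 = line 2. H0: μ_1 = μ_2; H1: μ_1 < μ_2 (two-sample pooled-variance t-test, left-tailed).
s_p² = [(26−1)·72.72² + (40−1)·80.04²]/(26+40−2) = 5969.6
t = (296.5 − 350)/√[5969.6·(1/26 + 1/40)] = -2.75
df = n₁ + n₂ − 2 = 64
p-value = P(T ≤ -2.75) ≈ 0.0039
Since p ≈ 0.0039 < α = 0.05, reject H0; the data support H1.

-2.75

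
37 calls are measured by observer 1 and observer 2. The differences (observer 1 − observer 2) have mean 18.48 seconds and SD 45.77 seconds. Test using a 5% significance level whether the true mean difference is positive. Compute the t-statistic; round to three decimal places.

H0: μ_d = 0; H1: μ_d > 0 (paired t-test on the differences, right-tailed).
t = d̄/(s_d/√n) = 18.48/(45.77/√37) = 2.456
df = n − 1 = 36
p-value = P(T ≥ 2.456) ≈ 0.010
Since p ≈ 0.010 < α = 0.05, reject H0; the evidence is statistically significant.

2.456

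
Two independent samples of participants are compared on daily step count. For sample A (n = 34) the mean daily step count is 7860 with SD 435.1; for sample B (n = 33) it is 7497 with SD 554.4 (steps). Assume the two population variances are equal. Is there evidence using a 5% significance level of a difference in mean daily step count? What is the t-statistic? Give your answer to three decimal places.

2.986

Let group 1 = sample A, group 2 = sample B. H0: μ_1 = μ_2; H1: μ_1 ≠ μ_2 (two-sample pooled-variance t-test, two-sided).
s_p² = [(34−1)·435.1² + (33−1)·554.4²]/(34+33−2) = 247428
t = (7860 − 7497)/√[247428·(1/34 + 1/33)] = 2.986
df = n₁ + n₂ − 2 = 65
Two-sided p-value ≈ 0.0040
Since p ≈ 0.0040 < α = 0.05, reject H0; the evidence is statistically significant.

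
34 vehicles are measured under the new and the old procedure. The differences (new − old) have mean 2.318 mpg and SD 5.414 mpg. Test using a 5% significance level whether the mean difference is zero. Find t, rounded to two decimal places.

H0: μ_d = 0; H1: μ_d ≠ 0 (paired t-test on the differences, two-sided).
t = d̄/(s_d/√n) = 2.318/(5.414/√34) = 2.50
df = n − 1 = 33
Two-sided p-value ≈ 0.018
Since p ≈ 0.018 < α = 0.05, reject H0; the data support H1.

2.50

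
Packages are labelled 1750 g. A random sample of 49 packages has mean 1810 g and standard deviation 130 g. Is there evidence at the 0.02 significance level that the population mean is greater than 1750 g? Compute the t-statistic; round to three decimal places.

3.231

H0: μ = 1750; H1: μ > 1750 (one-sample t-test, right-tailed).
t = (x̄ − μ₀)/(s/√n) = (1810 − 1750)/(130/√49) = 3.231
df = n − 1 = 48
p-value = P(T ≥ 3.231) ≈ 0.001
Since p ≈ 0.001 < α = 0.02, reject H0; the evidence is statistically significant.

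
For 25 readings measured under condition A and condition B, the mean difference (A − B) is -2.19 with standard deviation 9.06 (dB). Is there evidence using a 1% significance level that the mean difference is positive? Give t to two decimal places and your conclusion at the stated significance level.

t = -1.21; fail to reject H0

H0: μ_d = 0; H1: μ_d > 0 (paired t-test on the differences, right-tailed).
t = d̄/(s_d/√n) = -2.19/(9.06/√25) = -1.21
df = n − 1 = 24
p-value = P(T ≥ -1.21) ≈ 0.8807
Since p ≈ 0.8807 > α = 0.01, fail to reject H0; the evidence is not statistically significant.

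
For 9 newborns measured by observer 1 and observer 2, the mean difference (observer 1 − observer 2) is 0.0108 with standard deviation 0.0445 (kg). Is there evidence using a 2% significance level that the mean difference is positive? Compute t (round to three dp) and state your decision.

t = 0.728; fail to reject H0

H0: μ_d = 0; H1: μ_d > 0 (paired t-test on the differences, right-tailed).
t = d̄/(s_d/√n) = 0.0108/(0.0445/√9) = 0.728
df = n − 1 = 8
p-value = P(T ≥ 0.728) ≈ 0.244
Since p ≈ 0.244 > α = 0.02, fail to reject H0; the data do not provide sufficient evidence against H0.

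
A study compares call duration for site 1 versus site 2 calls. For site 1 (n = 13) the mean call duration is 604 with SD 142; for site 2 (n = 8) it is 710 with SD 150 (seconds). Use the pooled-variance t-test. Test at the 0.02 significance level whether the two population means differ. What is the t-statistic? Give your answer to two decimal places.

-1.63

Let group 1 = site 1, group 2 = site 2. H0: μ_1 = μ_2; H1: μ_1 ≠ μ_2 (two-sample pooled-variance t-test, two-sided).
s_p² = [(13−1)·142² + (8−1)·150²]/(13+8−2) = 21024.6
t = (604 − 710)/√[21024.6·(1/13 + 1/8)] = -1.63
df = n₁ + n₂ − 2 = 19
Two-sided p-value ≈ 0.1202
Since p ≈ 0.1202 > α = 0.02, fail to reject H0; the evidence is not statistically significant.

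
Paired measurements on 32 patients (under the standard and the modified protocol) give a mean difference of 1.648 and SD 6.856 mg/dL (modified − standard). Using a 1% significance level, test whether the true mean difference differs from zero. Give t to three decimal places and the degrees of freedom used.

H0: μ_d = 0; H1: μ_d ≠ 0 (paired t-test on the differences, two-sided).
t = d̄/(s_d/√n) = 1.648/(6.856/√32) = 1.360
df = n − 1 = 31
Two-sided p-value ≈ 0.184
Since p ≈ 0.184 > α = 0.01, fail to reject H0; the evidence is not statistically significant.

t = 1.360, df = 31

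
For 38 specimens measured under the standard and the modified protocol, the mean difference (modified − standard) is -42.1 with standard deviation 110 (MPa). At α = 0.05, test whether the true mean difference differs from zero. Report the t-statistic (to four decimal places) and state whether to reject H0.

t = -2.3593; reject H0

H0: μ_d = 0; H1: μ_d ≠ 0 (paired t-test on the differences, two-sided).
t = d̄/(s_d/√n) = -42.1/(110/√38) = -2.3593
df = n − 1 = 37
Two-sided p-value ≈ 0.0237
Since p ≈ 0.0237 < α = 0.05, reject H0; the data support H1.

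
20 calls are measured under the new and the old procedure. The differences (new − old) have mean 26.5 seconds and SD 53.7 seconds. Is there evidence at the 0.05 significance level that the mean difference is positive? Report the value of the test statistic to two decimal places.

H0: μ_d = 0; H1: μ_d > 0 (paired t-test on the differences, right-tailed).
t = d̄/(s_d/√n) = 26.5/(53.7/√20) = 2.21
df = n − 1 = 19
p-value = P(T ≥ 2.21) ≈ 0.020
Since p ≈ 0.020 < α = 0.05, reject H0; the data support H1.

2.21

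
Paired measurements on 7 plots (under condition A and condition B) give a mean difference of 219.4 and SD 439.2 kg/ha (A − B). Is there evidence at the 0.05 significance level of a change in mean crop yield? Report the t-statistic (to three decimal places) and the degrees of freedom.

H0: μ_d = 0; H1: μ_d ≠ 0 (paired t-test on the differences, two-sided).
t = d̄/(s_d/√n) = 219.4/(439.2/√7) = 1.322
df = n − 1 = 6
Two-sided p-value ≈ 0.2344
Since p ≈ 0.2344 > α = 0.05, fail to reject H0; the evidence is not statistically significant.

t = 1.322, df = 6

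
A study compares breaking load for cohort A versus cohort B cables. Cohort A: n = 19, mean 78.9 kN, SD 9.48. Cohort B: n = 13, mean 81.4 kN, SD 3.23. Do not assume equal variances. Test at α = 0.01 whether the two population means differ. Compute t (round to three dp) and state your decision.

t = -1.063; fail to reject H0

Let group 1 = cohort A, group 2 = cohort B. H0: μ_1 = μ_2; H1: μ_1 ≠ μ_2 (Welch's two-sample t-test, two-sided).
t = (x̄_1 − x̄_2)/√(s_1²/n_1 + s_2²/n_2) = (78.9 − 81.4)/√(9.48²/19 + 3.23²/13) = -1.063
Welch–Satterthwaite df ≈ 23.61
Two-sided p-value ≈ 0.2986
Since p ≈ 0.2986 > α = 0.01, fail to reject H0; the data do not provide sufficient evidence against H0.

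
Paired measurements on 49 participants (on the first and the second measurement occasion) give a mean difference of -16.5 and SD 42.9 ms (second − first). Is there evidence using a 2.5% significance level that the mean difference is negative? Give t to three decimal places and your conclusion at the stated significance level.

H0: μ_d = 0; H1: μ_d < 0 (paired t-test on the differences, left-tailed).
t = d̄/(s_d/√n) = -16.5/(42.9/√49) = -2.692
df = n − 1 = 48
p-value = P(T ≤ -2.692) ≈ 0.005
Since p ≈ 0.005 < α = 0.025, reject H0; the data support H1.

t = -2.692; reject H0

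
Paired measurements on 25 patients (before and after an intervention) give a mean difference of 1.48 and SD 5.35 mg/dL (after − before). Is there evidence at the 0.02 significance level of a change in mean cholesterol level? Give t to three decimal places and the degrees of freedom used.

t = 1.383, df = 24

H0: μ_d = 0; H1: μ_d ≠ 0 (paired t-test on the differences, two-sided).
t = d̄/(s_d/√n) = 1.48/(5.35/√25) = 1.383
df = n − 1 = 24
Two-sided p-value ≈ 0.179
Since p ≈ 0.179 > α = 0.02, fail to reject H0; the evidence is not statistically significant.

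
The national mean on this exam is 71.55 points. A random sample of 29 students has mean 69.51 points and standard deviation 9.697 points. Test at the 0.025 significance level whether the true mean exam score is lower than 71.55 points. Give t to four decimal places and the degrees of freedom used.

t = -1.1329, df = 28

H0: μ = 71.55; H1: μ < 71.55 (one-sample t-test, left-tailed).
t = (x̄ − μ₀)/(s/√n) = (69.51 − 71.55)/(9.697/√29) = -1.1329
df = n − 1 = 28
p-value = P(T ≤ -1.1329) ≈ 0.1334
Since p ≈ 0.1334 > α = 0.025, fail to reject H0; the evidence is not statistically significant.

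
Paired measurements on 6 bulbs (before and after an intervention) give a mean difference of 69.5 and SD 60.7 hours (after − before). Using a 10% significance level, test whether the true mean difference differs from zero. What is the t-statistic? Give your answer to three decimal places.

2.805

H0: μ_d = 0; H1: μ_d ≠ 0 (paired t-test on the differences, two-sided).
t = d̄/(s_d/√n) = 69.5/(60.7/√6) = 2.805
df = n − 1 = 5
Two-sided p-value ≈ 0.0378
Since p ≈ 0.0378 < α = 0.1, reject H0; the data support H1.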